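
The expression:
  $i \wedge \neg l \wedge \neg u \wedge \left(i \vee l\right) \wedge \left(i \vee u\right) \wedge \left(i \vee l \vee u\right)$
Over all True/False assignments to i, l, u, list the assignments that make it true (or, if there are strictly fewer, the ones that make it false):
is true only for:
  i=True, l=False, u=False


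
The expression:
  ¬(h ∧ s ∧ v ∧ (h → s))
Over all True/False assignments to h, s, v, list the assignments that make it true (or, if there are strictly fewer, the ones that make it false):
is false only for:
  h=True, s=True, v=True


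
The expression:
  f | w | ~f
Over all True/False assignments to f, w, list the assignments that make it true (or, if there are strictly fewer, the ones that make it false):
is always true.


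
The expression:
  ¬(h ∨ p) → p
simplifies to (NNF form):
h ∨ p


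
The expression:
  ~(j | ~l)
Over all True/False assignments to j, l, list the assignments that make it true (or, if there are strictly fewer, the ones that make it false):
is true only for:
  j=False, l=True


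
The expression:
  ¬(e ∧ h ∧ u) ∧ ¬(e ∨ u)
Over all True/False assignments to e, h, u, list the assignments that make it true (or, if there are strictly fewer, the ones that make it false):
is true only for:
  e=False, h=False, u=False;
  e=False, h=True, u=False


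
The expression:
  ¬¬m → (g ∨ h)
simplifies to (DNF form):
g ∨ h ∨ ¬m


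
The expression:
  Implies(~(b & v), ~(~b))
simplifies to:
b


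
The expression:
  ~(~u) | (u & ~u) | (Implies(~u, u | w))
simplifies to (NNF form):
u | w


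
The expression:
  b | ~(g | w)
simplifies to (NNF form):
b | (~g & ~w)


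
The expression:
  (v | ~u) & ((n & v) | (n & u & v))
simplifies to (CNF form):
n & v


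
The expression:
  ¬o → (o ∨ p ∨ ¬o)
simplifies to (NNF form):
True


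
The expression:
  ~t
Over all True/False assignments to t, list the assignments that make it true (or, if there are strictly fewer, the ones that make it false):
is true only for:
  t=False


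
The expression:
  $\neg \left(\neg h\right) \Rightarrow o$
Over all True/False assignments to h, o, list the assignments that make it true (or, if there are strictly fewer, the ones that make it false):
is false only for:
  h=True, o=False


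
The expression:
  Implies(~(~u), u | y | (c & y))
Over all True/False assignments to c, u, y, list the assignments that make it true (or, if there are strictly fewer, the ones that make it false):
is always true.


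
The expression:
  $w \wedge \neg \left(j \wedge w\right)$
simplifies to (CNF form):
$w \wedge \neg j$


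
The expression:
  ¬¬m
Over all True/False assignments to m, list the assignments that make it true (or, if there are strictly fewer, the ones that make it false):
is true only for:
  m=True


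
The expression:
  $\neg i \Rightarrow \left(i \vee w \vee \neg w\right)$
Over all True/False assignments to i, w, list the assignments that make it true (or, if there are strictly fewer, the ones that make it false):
is always true.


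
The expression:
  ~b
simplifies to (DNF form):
~b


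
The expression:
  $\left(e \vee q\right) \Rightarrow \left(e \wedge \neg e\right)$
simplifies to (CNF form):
$\neg e \wedge \neg q$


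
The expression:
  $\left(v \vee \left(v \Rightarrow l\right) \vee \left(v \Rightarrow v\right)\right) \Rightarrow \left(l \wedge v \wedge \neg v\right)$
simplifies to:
$\text{False}$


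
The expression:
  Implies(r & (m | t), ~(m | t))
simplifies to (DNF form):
~r | (~m & ~t)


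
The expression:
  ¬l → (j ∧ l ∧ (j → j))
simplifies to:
l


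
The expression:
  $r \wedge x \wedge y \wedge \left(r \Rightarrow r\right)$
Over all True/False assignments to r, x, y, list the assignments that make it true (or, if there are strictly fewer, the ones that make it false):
is true only for:
  r=True, x=True, y=True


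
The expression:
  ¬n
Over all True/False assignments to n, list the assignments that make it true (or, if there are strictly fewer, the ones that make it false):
is true only for:
  n=False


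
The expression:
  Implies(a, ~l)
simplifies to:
~a | ~l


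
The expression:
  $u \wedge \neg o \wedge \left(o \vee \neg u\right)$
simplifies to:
$\text{False}$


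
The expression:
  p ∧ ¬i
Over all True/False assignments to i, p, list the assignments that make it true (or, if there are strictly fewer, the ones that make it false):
is true only for:
  i=False, p=True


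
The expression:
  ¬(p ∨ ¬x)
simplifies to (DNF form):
x ∧ ¬p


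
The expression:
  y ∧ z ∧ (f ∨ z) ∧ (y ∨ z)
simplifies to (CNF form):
y ∧ z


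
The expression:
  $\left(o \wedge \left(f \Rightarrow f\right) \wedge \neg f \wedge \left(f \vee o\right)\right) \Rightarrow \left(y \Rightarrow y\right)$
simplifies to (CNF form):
$\text{True}$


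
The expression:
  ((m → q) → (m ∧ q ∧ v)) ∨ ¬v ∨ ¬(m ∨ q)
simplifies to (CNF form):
m ∨ ¬q ∨ ¬v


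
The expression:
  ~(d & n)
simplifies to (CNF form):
~d | ~n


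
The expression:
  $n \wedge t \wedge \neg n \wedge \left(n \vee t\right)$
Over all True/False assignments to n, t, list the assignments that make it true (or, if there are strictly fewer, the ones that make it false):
is never true.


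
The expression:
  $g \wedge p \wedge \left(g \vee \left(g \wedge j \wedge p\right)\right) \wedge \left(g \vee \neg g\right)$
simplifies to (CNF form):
$g \wedge p$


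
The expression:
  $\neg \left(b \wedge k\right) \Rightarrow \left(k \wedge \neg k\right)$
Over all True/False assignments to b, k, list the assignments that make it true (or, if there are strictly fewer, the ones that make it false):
is true only for:
  b=True, k=True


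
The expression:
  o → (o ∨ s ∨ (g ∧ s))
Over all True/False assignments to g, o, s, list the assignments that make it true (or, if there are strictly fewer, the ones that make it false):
is always true.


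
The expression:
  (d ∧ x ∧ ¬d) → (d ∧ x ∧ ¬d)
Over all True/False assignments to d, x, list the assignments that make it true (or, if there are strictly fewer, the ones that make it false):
is always true.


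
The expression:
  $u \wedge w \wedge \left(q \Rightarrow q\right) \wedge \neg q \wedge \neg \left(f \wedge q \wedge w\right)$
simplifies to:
$u \wedge w \wedge \neg q$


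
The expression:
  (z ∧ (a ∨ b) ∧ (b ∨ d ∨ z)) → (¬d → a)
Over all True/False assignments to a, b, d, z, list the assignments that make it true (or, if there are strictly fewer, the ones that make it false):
is false only for:
  a=False, b=True, d=False, z=True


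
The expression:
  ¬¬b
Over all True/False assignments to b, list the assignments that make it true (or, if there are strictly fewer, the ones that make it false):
is true only for:
  b=True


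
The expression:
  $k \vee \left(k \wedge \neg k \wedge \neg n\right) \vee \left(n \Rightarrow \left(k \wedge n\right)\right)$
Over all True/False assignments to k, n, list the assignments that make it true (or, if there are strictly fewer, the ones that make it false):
is false only for:
  k=False, n=True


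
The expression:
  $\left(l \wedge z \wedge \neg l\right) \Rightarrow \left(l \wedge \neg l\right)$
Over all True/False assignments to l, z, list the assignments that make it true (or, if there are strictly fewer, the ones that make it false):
is always true.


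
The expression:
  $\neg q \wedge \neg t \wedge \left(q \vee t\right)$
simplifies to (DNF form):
$\text{False}$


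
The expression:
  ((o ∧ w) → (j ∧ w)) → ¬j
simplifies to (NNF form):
¬j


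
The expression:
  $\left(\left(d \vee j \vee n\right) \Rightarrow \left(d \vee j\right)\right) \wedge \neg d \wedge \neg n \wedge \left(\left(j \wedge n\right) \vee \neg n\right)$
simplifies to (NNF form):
$\neg d \wedge \neg n$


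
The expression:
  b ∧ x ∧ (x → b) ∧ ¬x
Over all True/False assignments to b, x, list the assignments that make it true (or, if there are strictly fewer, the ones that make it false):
is never true.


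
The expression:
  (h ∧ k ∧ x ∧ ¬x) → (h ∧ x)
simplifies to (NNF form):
True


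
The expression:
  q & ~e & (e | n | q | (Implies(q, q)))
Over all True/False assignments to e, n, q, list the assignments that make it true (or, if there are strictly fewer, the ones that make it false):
is true only for:
  e=False, n=False, q=True;
  e=False, n=True, q=True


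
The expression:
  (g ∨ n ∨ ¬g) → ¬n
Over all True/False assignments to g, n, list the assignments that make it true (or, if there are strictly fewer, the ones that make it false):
is true only for:
  g=False, n=False;
  g=True, n=False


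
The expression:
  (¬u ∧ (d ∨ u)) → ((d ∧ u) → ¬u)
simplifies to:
True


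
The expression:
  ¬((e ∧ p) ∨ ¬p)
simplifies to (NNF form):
p ∧ ¬e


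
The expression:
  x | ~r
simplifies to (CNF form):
x | ~r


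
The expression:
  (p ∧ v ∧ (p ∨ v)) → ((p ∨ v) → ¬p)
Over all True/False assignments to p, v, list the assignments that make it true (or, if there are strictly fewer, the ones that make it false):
is false only for:
  p=True, v=True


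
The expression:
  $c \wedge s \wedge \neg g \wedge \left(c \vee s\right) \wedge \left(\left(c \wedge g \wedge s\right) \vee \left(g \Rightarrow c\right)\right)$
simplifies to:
$c \wedge s \wedge \neg g$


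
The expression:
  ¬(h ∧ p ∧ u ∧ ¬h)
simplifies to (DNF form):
True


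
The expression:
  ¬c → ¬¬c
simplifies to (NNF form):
c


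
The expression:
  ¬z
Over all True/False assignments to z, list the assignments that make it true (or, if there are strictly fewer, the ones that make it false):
is true only for:
  z=False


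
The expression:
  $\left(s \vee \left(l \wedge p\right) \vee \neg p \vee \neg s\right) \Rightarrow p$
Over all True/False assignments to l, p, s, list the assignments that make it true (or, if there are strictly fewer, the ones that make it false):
is true only for:
  l=False, p=True, s=False;
  l=False, p=True, s=True;
  l=True, p=True, s=False;
  l=True, p=True, s=True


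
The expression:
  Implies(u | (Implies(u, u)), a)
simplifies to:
a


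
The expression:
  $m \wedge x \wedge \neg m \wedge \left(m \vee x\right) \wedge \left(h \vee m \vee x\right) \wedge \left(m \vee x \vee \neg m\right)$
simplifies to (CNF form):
$\text{False}$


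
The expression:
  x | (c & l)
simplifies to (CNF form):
(c | x) & (l | x)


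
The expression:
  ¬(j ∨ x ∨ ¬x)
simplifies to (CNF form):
False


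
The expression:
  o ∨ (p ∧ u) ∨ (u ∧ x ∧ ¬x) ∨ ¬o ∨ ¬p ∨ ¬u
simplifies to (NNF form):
True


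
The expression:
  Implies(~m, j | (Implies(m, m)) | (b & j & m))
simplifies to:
True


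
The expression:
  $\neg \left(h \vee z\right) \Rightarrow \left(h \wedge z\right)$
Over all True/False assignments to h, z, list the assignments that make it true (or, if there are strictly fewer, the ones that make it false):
is false only for:
  h=False, z=False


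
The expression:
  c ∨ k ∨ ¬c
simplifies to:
True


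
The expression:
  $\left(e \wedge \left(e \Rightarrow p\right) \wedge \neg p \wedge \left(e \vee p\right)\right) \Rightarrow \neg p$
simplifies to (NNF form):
$\text{True}$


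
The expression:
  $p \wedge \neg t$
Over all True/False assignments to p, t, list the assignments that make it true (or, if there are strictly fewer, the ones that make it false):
is true only for:
  p=True, t=False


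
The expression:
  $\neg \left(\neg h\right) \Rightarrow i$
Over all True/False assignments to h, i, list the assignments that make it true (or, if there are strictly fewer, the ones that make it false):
is false only for:
  h=True, i=False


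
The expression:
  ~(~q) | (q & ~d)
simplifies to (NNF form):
q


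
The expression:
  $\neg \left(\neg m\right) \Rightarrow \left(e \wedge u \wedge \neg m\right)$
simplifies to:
$\neg m$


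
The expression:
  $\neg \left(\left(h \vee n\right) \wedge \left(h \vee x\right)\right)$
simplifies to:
$\neg h \wedge \left(\neg n \vee \neg x\right)$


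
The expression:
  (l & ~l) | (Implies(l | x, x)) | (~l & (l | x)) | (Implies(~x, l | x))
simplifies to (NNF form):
True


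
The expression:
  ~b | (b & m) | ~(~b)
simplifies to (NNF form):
True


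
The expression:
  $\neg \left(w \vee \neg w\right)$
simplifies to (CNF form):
$\text{False}$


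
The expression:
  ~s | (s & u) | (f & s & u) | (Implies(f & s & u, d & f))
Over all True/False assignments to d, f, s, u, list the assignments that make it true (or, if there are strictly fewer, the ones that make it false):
is always true.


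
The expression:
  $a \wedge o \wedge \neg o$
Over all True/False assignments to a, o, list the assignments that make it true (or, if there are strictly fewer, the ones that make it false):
is never true.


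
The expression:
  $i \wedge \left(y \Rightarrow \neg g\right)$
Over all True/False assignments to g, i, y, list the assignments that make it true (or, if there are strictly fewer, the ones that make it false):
is true only for:
  g=False, i=True, y=False;
  g=False, i=True, y=True;
  g=True, i=True, y=False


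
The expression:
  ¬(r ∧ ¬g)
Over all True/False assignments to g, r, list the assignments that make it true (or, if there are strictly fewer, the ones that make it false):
is false only for:
  g=False, r=True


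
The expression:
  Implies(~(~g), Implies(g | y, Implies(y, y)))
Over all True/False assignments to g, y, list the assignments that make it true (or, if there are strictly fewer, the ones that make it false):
is always true.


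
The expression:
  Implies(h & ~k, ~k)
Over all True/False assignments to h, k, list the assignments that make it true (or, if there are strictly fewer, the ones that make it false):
is always true.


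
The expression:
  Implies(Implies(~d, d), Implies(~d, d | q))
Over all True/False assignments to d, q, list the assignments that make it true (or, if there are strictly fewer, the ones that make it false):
is always true.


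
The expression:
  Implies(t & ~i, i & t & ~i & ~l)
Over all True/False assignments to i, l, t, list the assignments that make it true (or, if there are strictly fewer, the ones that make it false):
is false only for:
  i=False, l=False, t=True;
  i=False, l=True, t=True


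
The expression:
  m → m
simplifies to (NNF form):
True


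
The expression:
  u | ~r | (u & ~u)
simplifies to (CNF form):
u | ~r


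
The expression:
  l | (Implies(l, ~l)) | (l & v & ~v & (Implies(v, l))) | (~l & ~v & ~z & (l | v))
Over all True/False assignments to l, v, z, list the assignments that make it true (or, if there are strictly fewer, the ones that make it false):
is always true.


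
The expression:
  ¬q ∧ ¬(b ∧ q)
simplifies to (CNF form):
¬q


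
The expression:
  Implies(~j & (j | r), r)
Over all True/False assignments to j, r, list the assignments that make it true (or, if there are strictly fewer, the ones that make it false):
is always true.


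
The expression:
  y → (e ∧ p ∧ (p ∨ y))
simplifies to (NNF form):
(e ∧ p) ∨ ¬y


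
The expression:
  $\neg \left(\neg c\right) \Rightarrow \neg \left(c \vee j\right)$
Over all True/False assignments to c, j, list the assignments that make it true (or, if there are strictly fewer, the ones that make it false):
is true only for:
  c=False, j=False;
  c=False, j=True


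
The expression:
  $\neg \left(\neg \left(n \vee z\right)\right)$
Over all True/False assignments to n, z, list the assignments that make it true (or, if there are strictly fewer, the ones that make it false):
is false only for:
  n=False, z=False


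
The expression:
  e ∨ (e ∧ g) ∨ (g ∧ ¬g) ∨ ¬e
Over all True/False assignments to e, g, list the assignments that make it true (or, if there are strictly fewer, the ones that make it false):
is always true.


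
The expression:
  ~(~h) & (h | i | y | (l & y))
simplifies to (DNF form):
h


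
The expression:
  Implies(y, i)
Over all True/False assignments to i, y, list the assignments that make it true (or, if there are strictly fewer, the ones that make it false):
is false only for:
  i=False, y=True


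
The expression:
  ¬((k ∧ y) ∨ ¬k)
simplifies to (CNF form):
k ∧ ¬y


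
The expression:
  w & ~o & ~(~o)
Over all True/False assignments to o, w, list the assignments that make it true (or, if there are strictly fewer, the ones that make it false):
is never true.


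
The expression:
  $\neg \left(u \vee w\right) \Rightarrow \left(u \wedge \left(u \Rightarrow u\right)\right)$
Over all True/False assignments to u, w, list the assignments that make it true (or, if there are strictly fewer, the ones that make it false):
is false only for:
  u=False, w=False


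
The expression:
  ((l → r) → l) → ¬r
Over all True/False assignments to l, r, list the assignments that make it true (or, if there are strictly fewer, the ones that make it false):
is false only for:
  l=True, r=True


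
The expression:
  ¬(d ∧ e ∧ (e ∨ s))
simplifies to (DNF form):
¬d ∨ ¬e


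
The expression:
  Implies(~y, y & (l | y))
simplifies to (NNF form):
y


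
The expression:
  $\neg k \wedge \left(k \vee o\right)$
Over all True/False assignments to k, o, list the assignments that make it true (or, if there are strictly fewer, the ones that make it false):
is true only for:
  k=False, o=True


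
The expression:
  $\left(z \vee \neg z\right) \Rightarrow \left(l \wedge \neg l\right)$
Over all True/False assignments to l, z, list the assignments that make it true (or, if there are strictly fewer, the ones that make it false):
is never true.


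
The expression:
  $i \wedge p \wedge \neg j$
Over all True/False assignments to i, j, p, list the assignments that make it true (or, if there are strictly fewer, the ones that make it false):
is true only for:
  i=True, j=False, p=True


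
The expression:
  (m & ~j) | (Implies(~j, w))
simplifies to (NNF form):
j | m | w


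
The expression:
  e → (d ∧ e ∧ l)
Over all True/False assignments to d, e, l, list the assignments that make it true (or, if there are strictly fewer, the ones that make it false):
is false only for:
  d=False, e=True, l=False;
  d=False, e=True, l=True;
  d=True, e=True, l=False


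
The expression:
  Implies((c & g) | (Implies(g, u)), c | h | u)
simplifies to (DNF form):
c | g | h | u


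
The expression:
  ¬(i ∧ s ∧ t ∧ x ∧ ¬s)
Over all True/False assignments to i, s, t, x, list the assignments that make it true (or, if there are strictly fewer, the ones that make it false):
is always true.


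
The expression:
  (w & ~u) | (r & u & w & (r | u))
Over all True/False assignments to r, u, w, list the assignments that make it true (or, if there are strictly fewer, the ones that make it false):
is true only for:
  r=False, u=False, w=True;
  r=True, u=False, w=True;
  r=True, u=True, w=True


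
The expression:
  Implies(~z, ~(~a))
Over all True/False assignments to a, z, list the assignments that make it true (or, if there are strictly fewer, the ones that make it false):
is false only for:
  a=False, z=False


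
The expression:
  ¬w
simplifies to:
¬w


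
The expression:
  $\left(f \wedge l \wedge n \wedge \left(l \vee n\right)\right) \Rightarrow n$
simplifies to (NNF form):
$\text{True}$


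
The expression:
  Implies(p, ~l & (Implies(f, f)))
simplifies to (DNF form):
~l | ~p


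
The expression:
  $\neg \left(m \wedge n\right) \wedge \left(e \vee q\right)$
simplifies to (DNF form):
$\left(e \wedge \neg m\right) \vee \left(e \wedge \neg n\right) \vee \left(q \wedge \neg m\right) \vee \left(q \wedge \neg n\right)$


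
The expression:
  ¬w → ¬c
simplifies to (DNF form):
w ∨ ¬c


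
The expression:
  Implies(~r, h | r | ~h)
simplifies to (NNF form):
True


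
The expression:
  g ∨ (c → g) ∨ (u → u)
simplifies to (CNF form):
True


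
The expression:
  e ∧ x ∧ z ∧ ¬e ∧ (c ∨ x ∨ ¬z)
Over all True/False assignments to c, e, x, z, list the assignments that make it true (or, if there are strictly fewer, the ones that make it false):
is never true.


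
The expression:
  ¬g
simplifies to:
¬g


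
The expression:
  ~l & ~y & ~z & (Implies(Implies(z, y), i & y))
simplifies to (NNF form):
False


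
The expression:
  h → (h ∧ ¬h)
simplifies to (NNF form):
¬h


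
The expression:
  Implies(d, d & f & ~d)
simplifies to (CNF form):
~d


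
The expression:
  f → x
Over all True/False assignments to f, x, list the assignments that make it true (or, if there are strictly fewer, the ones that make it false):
is false only for:
  f=True, x=False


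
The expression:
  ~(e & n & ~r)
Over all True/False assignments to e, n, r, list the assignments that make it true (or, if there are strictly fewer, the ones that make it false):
is false only for:
  e=True, n=True, r=False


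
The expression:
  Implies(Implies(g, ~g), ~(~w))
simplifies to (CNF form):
g | w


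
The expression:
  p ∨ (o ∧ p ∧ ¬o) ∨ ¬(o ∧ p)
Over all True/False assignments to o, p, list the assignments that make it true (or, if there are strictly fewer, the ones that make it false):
is always true.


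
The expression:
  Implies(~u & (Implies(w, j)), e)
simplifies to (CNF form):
(e | u | w) & (e | u | ~j)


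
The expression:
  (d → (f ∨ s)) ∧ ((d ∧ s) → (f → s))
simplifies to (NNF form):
f ∨ s ∨ ¬d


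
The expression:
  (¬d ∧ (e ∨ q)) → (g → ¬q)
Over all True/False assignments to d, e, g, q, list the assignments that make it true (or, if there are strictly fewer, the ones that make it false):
is false only for:
  d=False, e=False, g=True, q=True;
  d=False, e=True, g=True, q=True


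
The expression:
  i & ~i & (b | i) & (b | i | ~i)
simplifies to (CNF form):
False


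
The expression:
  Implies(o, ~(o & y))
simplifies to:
~o | ~y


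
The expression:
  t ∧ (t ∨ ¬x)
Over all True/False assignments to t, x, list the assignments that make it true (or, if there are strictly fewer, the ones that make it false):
is true only for:
  t=True, x=False;
  t=True, x=True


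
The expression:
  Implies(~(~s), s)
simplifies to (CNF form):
True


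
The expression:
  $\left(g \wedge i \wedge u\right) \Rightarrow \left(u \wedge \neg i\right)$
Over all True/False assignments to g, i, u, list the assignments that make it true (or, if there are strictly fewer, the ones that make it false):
is false only for:
  g=True, i=True, u=True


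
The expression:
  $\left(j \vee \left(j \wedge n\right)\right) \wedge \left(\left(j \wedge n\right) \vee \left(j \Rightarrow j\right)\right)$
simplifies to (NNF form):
$j$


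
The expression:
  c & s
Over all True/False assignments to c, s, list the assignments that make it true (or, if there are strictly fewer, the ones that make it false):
is true only for:
  c=True, s=True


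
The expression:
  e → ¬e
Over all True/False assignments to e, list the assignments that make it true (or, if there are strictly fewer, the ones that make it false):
is true only for:
  e=False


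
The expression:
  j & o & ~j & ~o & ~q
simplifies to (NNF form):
False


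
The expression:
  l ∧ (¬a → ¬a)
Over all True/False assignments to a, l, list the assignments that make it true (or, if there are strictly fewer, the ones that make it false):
is true only for:
  a=False, l=True;
  a=True, l=True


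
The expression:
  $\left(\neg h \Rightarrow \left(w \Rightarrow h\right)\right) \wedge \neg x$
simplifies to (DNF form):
$\left(h \wedge \neg x\right) \vee \left(\neg w \wedge \neg x\right)$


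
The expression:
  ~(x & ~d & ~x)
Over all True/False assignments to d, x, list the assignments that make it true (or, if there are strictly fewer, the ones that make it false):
is always true.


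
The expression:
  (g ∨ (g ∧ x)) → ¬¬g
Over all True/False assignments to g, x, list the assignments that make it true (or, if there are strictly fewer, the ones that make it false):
is always true.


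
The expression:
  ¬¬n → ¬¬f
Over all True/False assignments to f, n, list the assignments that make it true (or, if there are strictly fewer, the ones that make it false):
is false only for:
  f=False, n=True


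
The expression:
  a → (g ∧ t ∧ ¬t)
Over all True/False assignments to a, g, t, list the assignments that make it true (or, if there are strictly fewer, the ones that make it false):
is true only for:
  a=False, g=False, t=False;
  a=False, g=False, t=True;
  a=False, g=True, t=False;
  a=False, g=True, t=True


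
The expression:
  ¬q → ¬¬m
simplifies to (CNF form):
m ∨ q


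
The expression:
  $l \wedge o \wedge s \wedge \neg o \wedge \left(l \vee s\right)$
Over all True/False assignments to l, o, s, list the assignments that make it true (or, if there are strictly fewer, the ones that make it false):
is never true.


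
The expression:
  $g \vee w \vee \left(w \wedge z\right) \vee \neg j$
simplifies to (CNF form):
$g \vee w \vee \neg j$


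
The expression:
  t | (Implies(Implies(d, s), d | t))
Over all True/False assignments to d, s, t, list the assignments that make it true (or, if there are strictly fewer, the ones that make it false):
is false only for:
  d=False, s=False, t=False;
  d=False, s=True, t=False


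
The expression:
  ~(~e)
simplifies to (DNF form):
e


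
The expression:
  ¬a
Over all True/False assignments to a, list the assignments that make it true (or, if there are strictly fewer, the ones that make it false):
is true only for:
  a=False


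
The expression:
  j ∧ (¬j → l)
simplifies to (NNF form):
j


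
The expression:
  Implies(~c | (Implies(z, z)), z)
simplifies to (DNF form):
z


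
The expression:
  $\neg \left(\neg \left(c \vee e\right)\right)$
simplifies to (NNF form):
$c \vee e$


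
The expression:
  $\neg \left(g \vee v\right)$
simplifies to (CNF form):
$\neg g \wedge \neg v$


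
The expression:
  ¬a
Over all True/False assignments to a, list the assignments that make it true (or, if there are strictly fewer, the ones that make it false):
is true only for:
  a=False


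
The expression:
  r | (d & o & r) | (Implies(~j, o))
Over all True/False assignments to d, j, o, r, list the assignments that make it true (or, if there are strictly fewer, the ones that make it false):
is false only for:
  d=False, j=False, o=False, r=False;
  d=True, j=False, o=False, r=False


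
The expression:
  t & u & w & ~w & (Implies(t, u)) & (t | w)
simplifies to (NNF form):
False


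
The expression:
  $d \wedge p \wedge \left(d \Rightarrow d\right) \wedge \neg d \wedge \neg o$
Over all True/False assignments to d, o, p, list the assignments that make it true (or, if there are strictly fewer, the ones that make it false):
is never true.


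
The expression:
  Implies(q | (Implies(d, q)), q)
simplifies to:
d | q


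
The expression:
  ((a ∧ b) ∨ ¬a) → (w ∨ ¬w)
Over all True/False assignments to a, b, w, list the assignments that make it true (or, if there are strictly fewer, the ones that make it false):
is always true.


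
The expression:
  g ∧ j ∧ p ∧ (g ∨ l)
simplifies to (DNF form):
g ∧ j ∧ p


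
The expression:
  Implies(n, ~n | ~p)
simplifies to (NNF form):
~n | ~p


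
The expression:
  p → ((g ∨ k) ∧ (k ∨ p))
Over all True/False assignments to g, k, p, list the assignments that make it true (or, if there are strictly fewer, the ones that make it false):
is false only for:
  g=False, k=False, p=True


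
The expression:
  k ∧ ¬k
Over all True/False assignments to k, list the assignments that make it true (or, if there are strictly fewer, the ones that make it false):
is never true.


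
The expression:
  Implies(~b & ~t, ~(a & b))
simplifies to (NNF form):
True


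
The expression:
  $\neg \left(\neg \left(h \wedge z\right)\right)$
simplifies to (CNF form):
$h \wedge z$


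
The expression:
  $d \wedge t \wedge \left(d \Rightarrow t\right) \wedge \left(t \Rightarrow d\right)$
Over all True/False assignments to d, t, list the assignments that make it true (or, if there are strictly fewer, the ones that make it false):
is true only for:
  d=True, t=True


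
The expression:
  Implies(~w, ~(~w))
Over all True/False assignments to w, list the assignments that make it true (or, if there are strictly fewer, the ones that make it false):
is true only for:
  w=True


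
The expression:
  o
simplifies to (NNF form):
o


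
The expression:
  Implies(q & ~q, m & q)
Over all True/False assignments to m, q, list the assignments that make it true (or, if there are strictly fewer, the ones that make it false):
is always true.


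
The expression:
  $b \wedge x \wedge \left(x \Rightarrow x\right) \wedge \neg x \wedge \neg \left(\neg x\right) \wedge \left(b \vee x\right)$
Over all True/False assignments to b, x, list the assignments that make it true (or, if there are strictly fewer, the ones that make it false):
is never true.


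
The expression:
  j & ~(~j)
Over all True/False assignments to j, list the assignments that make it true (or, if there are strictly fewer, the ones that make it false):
is true only for:
  j=True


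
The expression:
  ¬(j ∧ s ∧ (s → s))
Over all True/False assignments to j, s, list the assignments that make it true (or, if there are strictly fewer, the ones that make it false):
is false only for:
  j=True, s=True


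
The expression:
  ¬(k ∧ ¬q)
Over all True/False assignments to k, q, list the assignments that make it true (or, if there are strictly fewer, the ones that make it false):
is false only for:
  k=True, q=False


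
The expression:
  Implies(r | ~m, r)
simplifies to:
m | r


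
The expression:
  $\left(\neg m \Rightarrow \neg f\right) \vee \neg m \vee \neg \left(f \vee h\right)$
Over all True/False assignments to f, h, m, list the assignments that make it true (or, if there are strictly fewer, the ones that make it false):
is always true.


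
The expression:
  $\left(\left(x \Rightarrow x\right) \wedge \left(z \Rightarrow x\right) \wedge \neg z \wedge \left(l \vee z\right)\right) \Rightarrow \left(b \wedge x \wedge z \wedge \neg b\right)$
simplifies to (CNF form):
$z \vee \neg l$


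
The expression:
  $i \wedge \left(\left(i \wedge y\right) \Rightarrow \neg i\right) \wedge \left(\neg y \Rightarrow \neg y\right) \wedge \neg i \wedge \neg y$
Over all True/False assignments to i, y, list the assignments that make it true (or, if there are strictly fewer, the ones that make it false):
is never true.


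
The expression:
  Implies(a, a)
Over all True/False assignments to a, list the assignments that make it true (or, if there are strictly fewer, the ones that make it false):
is always true.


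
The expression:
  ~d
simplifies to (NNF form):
~d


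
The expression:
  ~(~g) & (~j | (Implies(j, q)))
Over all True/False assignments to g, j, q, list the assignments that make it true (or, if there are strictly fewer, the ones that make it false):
is true only for:
  g=True, j=False, q=False;
  g=True, j=False, q=True;
  g=True, j=True, q=True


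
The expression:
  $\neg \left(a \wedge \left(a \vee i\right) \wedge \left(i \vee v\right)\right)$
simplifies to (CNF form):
$\left(\neg a \vee \neg i\right) \wedge \left(\neg a \vee \neg v\right)$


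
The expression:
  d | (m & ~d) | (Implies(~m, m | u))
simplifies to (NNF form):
d | m | u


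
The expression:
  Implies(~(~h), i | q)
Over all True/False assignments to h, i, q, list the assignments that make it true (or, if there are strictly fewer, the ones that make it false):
is false only for:
  h=True, i=False, q=False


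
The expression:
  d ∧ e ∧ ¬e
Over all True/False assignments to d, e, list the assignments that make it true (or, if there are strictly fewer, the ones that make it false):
is never true.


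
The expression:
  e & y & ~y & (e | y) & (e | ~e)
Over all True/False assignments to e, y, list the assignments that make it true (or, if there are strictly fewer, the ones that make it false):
is never true.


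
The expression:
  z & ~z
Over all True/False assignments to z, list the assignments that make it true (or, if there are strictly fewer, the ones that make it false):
is never true.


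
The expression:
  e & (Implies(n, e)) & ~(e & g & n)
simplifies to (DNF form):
(e & ~g) | (e & ~n)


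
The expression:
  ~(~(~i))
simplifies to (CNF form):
~i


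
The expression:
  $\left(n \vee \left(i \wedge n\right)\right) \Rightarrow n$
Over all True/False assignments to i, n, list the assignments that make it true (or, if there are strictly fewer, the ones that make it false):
is always true.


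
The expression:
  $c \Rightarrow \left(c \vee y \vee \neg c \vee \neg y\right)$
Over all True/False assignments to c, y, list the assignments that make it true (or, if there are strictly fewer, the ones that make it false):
is always true.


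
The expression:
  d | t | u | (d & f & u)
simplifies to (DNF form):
d | t | u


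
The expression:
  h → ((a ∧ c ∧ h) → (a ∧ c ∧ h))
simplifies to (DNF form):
True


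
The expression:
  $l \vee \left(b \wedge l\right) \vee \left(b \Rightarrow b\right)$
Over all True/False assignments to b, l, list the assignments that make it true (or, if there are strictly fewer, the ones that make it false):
is always true.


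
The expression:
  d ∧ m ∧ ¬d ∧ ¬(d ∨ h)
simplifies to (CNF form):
False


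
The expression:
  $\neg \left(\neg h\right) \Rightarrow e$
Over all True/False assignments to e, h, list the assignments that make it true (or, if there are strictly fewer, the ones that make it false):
is false only for:
  e=False, h=True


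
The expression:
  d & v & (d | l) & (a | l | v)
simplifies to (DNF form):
d & v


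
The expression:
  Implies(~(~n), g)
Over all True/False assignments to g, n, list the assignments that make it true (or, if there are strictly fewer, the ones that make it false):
is false only for:
  g=False, n=True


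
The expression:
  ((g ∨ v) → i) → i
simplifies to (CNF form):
g ∨ i ∨ v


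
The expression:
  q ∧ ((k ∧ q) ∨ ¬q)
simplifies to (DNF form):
k ∧ q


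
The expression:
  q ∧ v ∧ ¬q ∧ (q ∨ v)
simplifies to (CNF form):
False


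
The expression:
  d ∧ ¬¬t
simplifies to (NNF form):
d ∧ t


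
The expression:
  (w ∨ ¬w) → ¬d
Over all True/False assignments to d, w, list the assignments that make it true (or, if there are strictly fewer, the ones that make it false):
is true only for:
  d=False, w=False;
  d=False, w=True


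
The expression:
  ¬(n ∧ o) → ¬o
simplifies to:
n ∨ ¬o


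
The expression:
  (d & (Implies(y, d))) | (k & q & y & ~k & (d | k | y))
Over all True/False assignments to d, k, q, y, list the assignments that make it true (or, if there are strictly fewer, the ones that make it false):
is true only for:
  d=True, k=False, q=False, y=False;
  d=True, k=False, q=False, y=True;
  d=True, k=False, q=True, y=False;
  d=True, k=False, q=True, y=True;
  d=True, k=True, q=False, y=False;
  d=True, k=True, q=False, y=True;
  d=True, k=True, q=True, y=False;
  d=True, k=True, q=True, y=True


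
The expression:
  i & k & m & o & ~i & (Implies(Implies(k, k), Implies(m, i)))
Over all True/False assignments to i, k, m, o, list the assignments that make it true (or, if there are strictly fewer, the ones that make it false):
is never true.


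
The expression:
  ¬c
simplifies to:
¬c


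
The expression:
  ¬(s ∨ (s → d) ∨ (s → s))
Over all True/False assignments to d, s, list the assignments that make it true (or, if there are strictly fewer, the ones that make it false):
is never true.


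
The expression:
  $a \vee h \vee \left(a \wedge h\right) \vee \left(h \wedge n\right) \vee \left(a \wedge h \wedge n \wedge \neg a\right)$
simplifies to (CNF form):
$a \vee h$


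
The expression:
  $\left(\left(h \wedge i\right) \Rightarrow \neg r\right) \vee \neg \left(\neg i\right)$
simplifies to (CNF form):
$\text{True}$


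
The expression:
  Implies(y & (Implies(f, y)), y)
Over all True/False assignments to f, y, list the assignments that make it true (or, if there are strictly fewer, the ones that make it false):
is always true.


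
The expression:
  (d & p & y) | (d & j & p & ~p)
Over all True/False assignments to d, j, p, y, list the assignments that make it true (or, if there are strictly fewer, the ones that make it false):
is true only for:
  d=True, j=False, p=True, y=True;
  d=True, j=True, p=True, y=True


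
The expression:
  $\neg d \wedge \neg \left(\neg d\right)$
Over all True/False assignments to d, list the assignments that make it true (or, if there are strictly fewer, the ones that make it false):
is never true.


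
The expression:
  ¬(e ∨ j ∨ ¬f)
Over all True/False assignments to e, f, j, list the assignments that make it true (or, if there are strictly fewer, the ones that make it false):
is true only for:
  e=False, f=True, j=False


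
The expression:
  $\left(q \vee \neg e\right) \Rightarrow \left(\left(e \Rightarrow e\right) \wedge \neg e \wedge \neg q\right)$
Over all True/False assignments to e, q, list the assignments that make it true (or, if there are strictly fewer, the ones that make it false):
is true only for:
  e=False, q=False;
  e=True, q=False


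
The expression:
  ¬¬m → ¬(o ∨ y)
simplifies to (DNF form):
(¬o ∧ ¬y) ∨ ¬m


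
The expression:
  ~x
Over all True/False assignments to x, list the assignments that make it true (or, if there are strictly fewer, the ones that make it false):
is true only for:
  x=False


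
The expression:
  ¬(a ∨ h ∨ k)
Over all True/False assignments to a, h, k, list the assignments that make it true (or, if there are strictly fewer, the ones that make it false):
is true only for:
  a=False, h=False, k=False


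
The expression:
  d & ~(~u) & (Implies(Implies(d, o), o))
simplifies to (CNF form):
d & u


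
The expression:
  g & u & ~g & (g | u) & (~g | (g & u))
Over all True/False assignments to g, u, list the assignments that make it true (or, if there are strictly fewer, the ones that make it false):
is never true.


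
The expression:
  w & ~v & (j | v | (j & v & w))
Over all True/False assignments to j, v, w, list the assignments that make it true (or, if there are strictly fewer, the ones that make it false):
is true only for:
  j=True, v=False, w=True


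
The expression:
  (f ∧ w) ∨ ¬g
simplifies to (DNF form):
(f ∧ w) ∨ ¬g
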